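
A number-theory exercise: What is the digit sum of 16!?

16! = 20922789888000
Sum of its 14 digits: 63.

63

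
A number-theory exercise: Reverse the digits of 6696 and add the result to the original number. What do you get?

13662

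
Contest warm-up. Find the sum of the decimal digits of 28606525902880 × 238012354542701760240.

28606525902880 × 238012354542701760240 = 6808706585431256141364131285491200
Sum of its 34 digits: 129.

129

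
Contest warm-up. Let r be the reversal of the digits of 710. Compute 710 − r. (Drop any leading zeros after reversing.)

693

Reverse of 710 is 17.
710 − 17 = 693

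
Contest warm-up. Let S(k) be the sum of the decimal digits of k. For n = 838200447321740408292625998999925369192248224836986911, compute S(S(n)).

11

First digit sum: 263.
2+6+3 = 11.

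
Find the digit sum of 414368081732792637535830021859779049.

166

4+1+4+3+6+8+0+8+1+7+3+2+7+9+2+6+3+7+5+3+5+8+3+0+0+2+1+8+5+9+7+7+9+0+4+9 = 166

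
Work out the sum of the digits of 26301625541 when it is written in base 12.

26301625541 in base 12 is 5120440145.
Digit sum: 5+1+2+0+4+4+0+1+4+5 = 26.

26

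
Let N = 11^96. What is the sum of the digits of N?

424

11^96 = 9412343651268540526001186511911506574868063110469548823950876000379062365652829504091329792873336961
Sum of its 100 digits: 424.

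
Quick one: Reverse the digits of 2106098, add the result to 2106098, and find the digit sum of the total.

Reversal of 2106098 is 8906012; 2106098 + 8906012 = 11012110.
Digit sum of 11012110: 1+1+0+1+2+1+1+0 = 7.

7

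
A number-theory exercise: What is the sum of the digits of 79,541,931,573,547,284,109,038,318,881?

134

7+9+5+4+1+9+3+1+5+7+3+5+4+7+2+8+4+1+0+9+0+3+8+3+1+8+8+8+1 = 134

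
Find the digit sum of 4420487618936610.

69

4+4+2+0+4+8+7+6+1+8+9+3+6+6+1+0 = 69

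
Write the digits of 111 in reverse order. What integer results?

111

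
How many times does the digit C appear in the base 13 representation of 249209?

1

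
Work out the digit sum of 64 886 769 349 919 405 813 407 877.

143

6+4+8+8+6+7+6+9+3+4+9+9+1+9+4+0+5+8+1+3+4+0+7+8+7+7 = 143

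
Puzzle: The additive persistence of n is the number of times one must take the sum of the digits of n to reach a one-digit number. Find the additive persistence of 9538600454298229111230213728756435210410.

9538600454298229111230213728756435210410 → 145 → 10 → 1 (3 steps)

3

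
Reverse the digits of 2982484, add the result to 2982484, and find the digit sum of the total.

Reversal of 2982484 is 4842892; 2982484 + 4842892 = 7825376.
Digit sum of 7825376: 7+8+2+5+3+7+6 = 38.

38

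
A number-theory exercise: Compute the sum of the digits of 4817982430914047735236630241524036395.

150

4+8+1+7+9+8+2+4+3+0+9+1+4+0+4+7+7+3+5+2+3+6+6+3+0+2+4+1+5+2+4+0+3+6+3+9+5 = 150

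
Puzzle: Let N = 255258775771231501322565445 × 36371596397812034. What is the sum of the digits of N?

194

255258775771231501322565445 × 36371596397812034 = 9284169169350833374481338275103669773565130
Sum of its 43 digits: 194.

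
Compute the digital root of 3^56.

The digital root of n equals n mod 9 (or 9 when 9 | n), so we need 3^56 mod 9.
3^56 ≡ 0 (mod 9), so the digital root is 9.

9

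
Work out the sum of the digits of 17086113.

27

1+7+0+8+6+1+1+3 = 27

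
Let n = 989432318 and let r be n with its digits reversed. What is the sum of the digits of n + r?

40

Reversal of 989432318 is 813234989; 989432318 + 813234989 = 1802667307.
Digit sum of 1802667307: 1+8+0+2+6+6+7+3+0+7 = 40.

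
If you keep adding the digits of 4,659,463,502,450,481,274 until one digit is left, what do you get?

4+6+5+9+4+6+3+5+0+2+4+5+0+4+8+1+2+7+4 = 79
7+9 = 16
1+6 = 7
(Equivalently, 4,659,463,502,450,481,274 mod 9 = 7.)

7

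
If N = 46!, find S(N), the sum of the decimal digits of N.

46! = 5502622159812088949850305428800254892961651752960000000000
Sum of its 58 digits: 216.

216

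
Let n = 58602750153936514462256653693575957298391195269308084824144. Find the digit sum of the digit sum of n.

First digit sum: 275.
2+7+5 = 14.

14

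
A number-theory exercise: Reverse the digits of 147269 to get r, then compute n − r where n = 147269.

Reverse of 147269 is 962741.
147269 − 962741 = -815472

-815472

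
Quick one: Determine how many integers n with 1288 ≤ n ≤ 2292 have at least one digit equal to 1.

850

The integers in [1288, 2292] that have at least one digit equal to 1: 1288, 1289, 1290, 1291, 1292, 1293, …, 2281, 2291.
850 qualify.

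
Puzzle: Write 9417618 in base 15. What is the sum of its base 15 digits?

28

9417618 in base 15 is C60613.
Digit sum: 12+6+0+6+1+3 = 28.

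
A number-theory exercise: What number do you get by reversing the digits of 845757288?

Reversing 845757288 gives 882757548.

882757548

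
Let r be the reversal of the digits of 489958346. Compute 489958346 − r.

-153901638

Reverse of 489958346 is 643859984.
489958346 − 643859984 = -153901638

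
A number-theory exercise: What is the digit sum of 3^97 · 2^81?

3^97 · 2^81 = 46152088271252025045938157481303590883123871872015696740544069528190976
Sum of its 71 digits: 306.

306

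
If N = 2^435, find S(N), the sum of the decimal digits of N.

2^435 = 88725430211866075506509253892578678509965986412026130405455346579667881849780019937279180995332466499116518750764914298527173050368
Sum of its 131 digits: 629.

629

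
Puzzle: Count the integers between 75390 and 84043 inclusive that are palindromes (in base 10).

86

The integers in [75390, 84043] that are palindromes (in base 10): 75457, 75557, 75657, 75757, 75857, 75957, …, 83838, 83938.
86 qualify.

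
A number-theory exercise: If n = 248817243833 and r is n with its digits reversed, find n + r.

587159962675

Reverse of 248817243833 is 338342718842.
248817243833 + 338342718842 = 587159962675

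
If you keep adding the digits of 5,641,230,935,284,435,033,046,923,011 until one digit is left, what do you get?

5+6+4+1+2+3+0+9+3+5+2+8+4+4+3+5+0+3+3+0+4+6+9+2+3+0+1+1 = 96
9+6 = 15
1+5 = 6

6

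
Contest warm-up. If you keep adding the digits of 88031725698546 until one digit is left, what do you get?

9

8+8+0+3+1+7+2+5+6+9+8+5+4+6 = 72
7+2 = 9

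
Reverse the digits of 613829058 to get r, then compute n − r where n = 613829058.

Reverse of 613829058 is 850928316.
613829058 − 850928316 = -237099258

-237099258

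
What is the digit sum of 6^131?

6^131 = 866590253542288183694051531743727863541126937352231440806438030493578436223913165685106824007076806656
Sum of its 102 digits: 432.

432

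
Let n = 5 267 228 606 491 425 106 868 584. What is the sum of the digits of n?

115

5+2+6+7+2+2+8+6+0+6+4+9+1+4+2+5+1+0+6+8+6+8+5+8+4 = 115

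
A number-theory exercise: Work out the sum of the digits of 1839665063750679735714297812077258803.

177

1+8+3+9+6+6+5+0+6+3+7+5+0+6+7+9+7+3+5+7+1+4+2+9+7+8+1+2+0+7+7+2+5+8+8+0+3 = 177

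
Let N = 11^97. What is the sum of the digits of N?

398

11^97 = 103535780163953945786013051631026572323548694215165037063459636004169686022181124545004627721606706571
Sum of its 102 digits: 398.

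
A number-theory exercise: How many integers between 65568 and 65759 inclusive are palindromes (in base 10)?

The integers in [65568, 65759] that are palindromes (in base 10): 65656, 65756.
2 qualify.

2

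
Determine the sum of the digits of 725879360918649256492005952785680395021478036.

215

7+2+5+8+7+9+3+6+0+9+1+8+6+4+9+2+5+6+4+9+2+0+0+5+9+5+2+7+8+5+6+8+0+3+9+5+0+2+1+4+7+8+0+3+6 = 215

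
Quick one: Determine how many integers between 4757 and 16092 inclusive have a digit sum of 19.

789

The integers in [4757, 16092] that have a digit sum of 19: 4762, 4771, 4780, 4807, 4816, 4825, …, 16075, 16084.
789 qualify.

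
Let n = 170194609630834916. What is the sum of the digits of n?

1+7+0+1+9+4+6+0+9+6+3+0+8+3+4+9+1+6 = 77

77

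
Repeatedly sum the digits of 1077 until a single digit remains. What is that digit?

6

1+0+7+7 = 15
1+5 = 6
(Equivalently, 1077 mod 9 = 6.)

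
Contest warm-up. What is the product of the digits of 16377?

1×6×3×7×7 = 882

882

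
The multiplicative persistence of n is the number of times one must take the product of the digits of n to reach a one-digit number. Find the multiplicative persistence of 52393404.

1

52393404 → 0 (1 step)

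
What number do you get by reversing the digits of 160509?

905061

Reversing 160509 gives 905061.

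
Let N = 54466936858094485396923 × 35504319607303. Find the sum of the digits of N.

54466936858094485396923 × 35504319607303 = 1933811534240578496404551075444528669
Sum of its 37 digits: 162.

162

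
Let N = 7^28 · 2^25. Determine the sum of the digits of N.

7^28 · 2^25 = 15434586961405991978278722732032
Sum of its 32 digits: 149.

149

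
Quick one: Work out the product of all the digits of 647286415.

6×4×7×2×8×6×4×1×5 = 322560

322560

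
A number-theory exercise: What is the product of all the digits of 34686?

3456

3×4×6×8×6 = 3456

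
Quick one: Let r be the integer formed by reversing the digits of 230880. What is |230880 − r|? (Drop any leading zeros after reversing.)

142848

Reverse of 230880 is 88032.
|230880 − 88032| = 142848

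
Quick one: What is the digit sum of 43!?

180

43! = 60415263063373835637355132068513997507264512000000000
Sum of its 53 digits: 180.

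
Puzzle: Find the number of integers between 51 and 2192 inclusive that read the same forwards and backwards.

The integers in [51, 2192] that read the same forwards and backwards: 55, 66, 77, 88, 99, 101, …, 2002, 2112.
107 qualify.

107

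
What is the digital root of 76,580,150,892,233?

5

7+6+5+8+0+1+5+0+8+9+2+2+3+3 = 59
5+9 = 14
1+4 = 5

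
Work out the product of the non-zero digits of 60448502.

7680

6×4×4×8×5×2 = 7680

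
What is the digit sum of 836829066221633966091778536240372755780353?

193

8+3+6+8+2+9+0+6+6+2+2+1+6+3+3+9+6+6+0+9+1+7+7+8+5+3+6+2+4+0+3+7+2+7+5+5+7+8+0+3+5+3 = 193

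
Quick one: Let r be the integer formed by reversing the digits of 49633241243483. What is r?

38434214233694

Reversing 49633241243483 gives 38434214233694.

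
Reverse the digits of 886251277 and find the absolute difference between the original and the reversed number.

114098589

Reverse of 886251277 is 772152688.
|886251277 − 772152688| = 114098589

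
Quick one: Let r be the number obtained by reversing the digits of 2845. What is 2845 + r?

8327

Reverse of 2845 is 5482.
2845 + 5482 = 8327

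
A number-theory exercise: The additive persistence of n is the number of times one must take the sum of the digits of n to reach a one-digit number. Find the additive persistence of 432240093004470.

2

432240093004470 → 42 → 6 (2 steps)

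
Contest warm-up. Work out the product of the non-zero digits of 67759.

6×7×7×5×9 = 13230

13230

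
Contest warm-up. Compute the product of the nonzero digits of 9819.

9×8×1×9 = 648

648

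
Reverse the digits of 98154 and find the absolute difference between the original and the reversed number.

52965

Reverse of 98154 is 45189.
|98154 − 45189| = 52965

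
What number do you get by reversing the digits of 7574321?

Reversing 7574321 gives 1234757.

1234757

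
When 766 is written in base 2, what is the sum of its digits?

8

766 in base 2 is 1011111110.
Digit sum: 1+0+1+1+1+1+1+1+1+0 = 8.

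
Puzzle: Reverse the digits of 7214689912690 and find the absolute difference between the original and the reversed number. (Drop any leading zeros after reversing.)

Reverse of 7214689912690 is 962199864127.
|7214689912690 − 962199864127| = 6252490048563

6252490048563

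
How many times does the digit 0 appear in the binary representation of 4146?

9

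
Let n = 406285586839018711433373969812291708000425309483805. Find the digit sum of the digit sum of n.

11

First digit sum: 218.
2+1+8 = 11.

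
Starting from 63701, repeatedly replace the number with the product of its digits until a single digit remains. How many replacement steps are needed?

1

63701 → 0 (1 step)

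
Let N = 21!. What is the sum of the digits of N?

63

21! = 51090942171709440000
Sum of its 20 digits: 63.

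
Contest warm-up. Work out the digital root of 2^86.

4

The digital root of n equals n mod 9 (or 9 when 9 | n), so we need 2^86 mod 9.
2^86 ≡ 4 (mod 9), so the digital root is 4.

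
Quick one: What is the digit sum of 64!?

64! = 126886932185884164103433389335161480802865516174545192198801894375214704230400000000000000
Sum of its 90 digits: 324.

324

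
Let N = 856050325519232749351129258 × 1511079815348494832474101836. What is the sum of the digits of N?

225

856050325519232749351129258 × 1511079815348494832474101836 = 1293560367814621116612671130010813069555692845891117688
Sum of its 55 digits: 225.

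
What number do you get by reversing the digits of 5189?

9815

Reversing 5189 gives 9815.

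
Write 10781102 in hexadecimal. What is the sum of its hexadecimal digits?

47

10781102 in base 16 is A481AE.
Digit sum: 10+4+8+1+10+14 = 47.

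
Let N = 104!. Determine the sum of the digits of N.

104! = 10299016745145627623848583864765044283053772454999072182325491776887871732475287174542709871683888003235965704141638377695179741979175588724736000000000000000000000000
Sum of its 167 digits: 702.

702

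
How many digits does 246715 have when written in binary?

18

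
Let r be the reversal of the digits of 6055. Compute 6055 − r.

549

Reverse of 6055 is 5506.
6055 − 5506 = 549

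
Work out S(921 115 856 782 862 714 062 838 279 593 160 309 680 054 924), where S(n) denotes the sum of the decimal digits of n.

202

9+2+1+1+1+5+8+5+6+7+8+2+8+6+2+7+1+4+0+6+2+8+3+8+2+7+9+5+9+3+1+6+0+3+0+9+6+8+0+0+5+4+9+2+4 = 202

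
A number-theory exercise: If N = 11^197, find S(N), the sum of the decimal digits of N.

11^197 = 14267864497405095733447186055252564542342841773177143862714135658180034907347777165669887803105397864865425849164839252403783522440199784387682878619338889847653926337839652018288271666135359988487083372571
Sum of its 206 digits: 1004.

1004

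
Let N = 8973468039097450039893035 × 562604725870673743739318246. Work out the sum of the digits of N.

229

8973468039097450039893035 × 562604725870673743739318246 = 5048515526245673139821355804782129289646353663816610
Sum of its 52 digits: 229.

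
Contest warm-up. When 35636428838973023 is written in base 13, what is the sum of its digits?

107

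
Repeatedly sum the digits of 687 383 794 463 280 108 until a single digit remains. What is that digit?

6+8+7+3+8+3+7+9+4+4+6+3+2+8+0+1+0+8 = 87
8+7 = 15
1+5 = 6

6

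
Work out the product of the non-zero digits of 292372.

1512

2×9×2×3×7×2 = 1512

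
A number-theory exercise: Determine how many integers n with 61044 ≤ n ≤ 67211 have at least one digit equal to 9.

The integers in [61044, 67211] that have at least one digit equal to 9: 61049, 61059, 61069, 61079, 61089, 61090, …, 67199, 67209.
1661 qualify.

1661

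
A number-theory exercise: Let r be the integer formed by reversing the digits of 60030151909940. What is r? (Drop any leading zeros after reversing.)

4990915103006

Reversing 60030151909940 gives 4990915103006.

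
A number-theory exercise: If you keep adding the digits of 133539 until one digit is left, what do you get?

6

1+3+3+5+3+9 = 24
2+4 = 6
(Equivalently, 133539 mod 9 = 6.)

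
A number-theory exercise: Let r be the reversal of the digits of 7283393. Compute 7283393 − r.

Reverse of 7283393 is 3933827.
7283393 − 3933827 = 3349566

3349566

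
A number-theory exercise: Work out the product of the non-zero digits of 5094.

180

5×9×4 = 180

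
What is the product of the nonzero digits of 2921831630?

15552

2×9×2×1×8×3×1×6×3 = 15552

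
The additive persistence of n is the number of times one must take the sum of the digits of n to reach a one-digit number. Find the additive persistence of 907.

907 → 16 → 7 (2 steps)

2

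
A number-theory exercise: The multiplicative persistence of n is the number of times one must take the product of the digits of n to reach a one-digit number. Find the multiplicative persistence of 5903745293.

1

5903745293 → 0 (1 step)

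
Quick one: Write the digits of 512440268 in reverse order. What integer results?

862044215

Reversing 512440268 gives 862044215.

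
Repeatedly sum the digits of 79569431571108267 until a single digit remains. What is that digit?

7+9+5+6+9+4+3+1+5+7+1+1+0+8+2+6+7 = 81
8+1 = 9

9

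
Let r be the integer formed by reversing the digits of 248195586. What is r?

685591842

Reversing 248195586 gives 685591842.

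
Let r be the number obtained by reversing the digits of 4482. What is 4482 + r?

7326

Reverse of 4482 is 2844.
4482 + 2844 = 7326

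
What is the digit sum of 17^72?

17^72 = 39113109086909429677722020301913236473480554918622319095658263304421436792355981439762561
Sum of its 89 digits: 379.

379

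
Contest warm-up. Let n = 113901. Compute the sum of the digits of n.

1+1+3+9+0+1 = 15

15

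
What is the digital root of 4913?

4+9+1+3 = 17
1+7 = 8

8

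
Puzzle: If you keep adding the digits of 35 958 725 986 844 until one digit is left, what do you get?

2

3+5+9+5+8+7+2+5+9+8+6+8+4+4 = 83
8+3 = 11
1+1 = 2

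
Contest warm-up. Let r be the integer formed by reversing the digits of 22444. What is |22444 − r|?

21978

Reverse of 22444 is 44422.
|22444 − 44422| = 21978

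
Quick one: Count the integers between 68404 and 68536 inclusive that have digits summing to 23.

The integers in [68404, 68536] that have digits summing to 23: 68405, 68414, 68423, 68432, 68441, 68450, 68504, 68513, 68522, 68531.
10 qualify.

10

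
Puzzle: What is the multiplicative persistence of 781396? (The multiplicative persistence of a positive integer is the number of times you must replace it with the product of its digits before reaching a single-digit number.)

781396 → 9072 → 0 (2 steps)

2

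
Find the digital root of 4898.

2

4+8+9+8 = 29
2+9 = 11
1+1 = 2
(Equivalently, 4898 mod 9 = 2.)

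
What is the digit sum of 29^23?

167

29^23 = 4316720717749415770740818372739989
Sum of its 34 digits: 167.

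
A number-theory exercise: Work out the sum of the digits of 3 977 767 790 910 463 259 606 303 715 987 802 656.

183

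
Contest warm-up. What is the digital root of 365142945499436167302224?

2

3+6+5+1+4+2+9+4+5+4+9+9+4+3+6+1+6+7+3+0+2+2+2+4 = 101
1+0+1 = 2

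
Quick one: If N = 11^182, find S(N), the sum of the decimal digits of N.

11^182 = 3415613322155337963230309019137886745993127517561754520913185138990948131801323816377387885451322873723593233174448247975661733714166602369191394857244862289589585090870729013103736973858921
Sum of its 190 digits: 859.

859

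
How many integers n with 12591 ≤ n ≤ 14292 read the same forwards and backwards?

The integers in [12591, 14292] that read the same forwards and backwards: 12621, 12721, 12821, 12921, 13031, 13131, …, 14141, 14241.
17 qualify.

17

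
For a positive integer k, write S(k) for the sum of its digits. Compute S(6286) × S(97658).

770

S(6286) = 6+2+8+6 = 22.
S(97658) = 9+7+6+5+8 = 35.
22 · 35 = 770.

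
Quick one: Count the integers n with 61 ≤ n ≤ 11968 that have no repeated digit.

5555

The integers in [61, 11968] that have no repeated digit: 61, 62, 63, 64, 65, 67, …, 10986, 10987.
5555 qualify.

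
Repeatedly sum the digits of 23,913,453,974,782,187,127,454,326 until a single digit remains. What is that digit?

9

2+3+9+1+3+4+5+3+9+7+4+7+8+2+1+8+7+1+2+7+4+5+4+3+2+6 = 117
1+1+7 = 9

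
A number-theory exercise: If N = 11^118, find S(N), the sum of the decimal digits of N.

583

11^118 = 766190651387025305607608318133833436857085962785925931816898991965488408612793115433531892880073068909140545723905738757481
Sum of its 123 digits: 583.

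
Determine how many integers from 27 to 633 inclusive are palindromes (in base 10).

The integers in [27, 633] that are palindromes (in base 10): 33, 44, 55, 66, 77, 88, …, 616, 626.
60 qualify.

60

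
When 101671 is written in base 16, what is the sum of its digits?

31

101671 in base 16 is 18D27.
Digit sum: 1+8+13+2+7 = 31.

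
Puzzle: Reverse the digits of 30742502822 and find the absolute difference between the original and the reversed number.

7921978119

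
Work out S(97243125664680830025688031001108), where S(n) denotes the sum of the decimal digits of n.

9+7+2+4+3+1+2+5+6+6+4+6+8+0+8+3+0+0+2+5+6+8+8+0+3+1+0+0+1+1+0+8 = 117

117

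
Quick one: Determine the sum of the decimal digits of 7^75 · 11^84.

7^75 · 11^84 = 7233334586338218421977558762440478536363115160110764115651721435382898148654036225732504215076108439902028005585677809650936811834565269320302191501863
Sum of its 151 digits: 622.

622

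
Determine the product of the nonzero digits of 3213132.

3×2×1×3×1×3×2 = 108

108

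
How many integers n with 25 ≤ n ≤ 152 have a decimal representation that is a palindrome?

13

The integers in [25, 152] that have a decimal representation that is a palindrome: 33, 44, 55, 66, 77, 88, …, 141, 151.
13 qualify.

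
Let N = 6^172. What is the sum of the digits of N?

567

6^172 = 69504842889850465003937437361477791133967604330890204501373930945428512785233633512028412478583419289257119930034025932198351141339136
Sum of its 134 digits: 567.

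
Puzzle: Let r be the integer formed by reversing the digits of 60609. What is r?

90606

Reversing 60609 gives 90606.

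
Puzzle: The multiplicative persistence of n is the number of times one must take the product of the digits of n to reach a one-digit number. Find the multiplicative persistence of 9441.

9441 → 144 → 16 → 6 (3 steps)

3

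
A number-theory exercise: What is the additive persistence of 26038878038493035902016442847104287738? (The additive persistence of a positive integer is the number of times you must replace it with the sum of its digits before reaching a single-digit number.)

26038878038493035902016442847104287738 → 164 → 11 → 2 (3 steps)

3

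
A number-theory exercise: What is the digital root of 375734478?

3

3+7+5+7+3+4+4+7+8 = 48
4+8 = 12
1+2 = 3
(Equivalently, 375734478 mod 9 = 3.)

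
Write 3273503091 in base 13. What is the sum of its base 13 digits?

39

3273503091 in base 13 is 4022659A1.
Digit sum: 4+0+2+2+6+5+9+10+1 = 39.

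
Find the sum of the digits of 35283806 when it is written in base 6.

35283806 in base 6 is 3300130542.
Digit sum: 3+3+0+0+1+3+0+5+4+2 = 21.

21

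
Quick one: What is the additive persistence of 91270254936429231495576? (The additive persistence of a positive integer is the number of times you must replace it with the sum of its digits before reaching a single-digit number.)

2

91270254936429231495576 → 105 → 6 (2 steps)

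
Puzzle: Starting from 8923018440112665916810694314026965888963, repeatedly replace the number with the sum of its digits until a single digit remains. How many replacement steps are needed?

3

8923018440112665916810694314026965888963 → 182 → 11 → 2 (3 steps)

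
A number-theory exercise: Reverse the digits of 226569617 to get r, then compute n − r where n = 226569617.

Reverse of 226569617 is 716965622.
226569617 − 716965622 = -490396005

-490396005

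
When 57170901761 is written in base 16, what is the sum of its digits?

57170901761 in base 16 is D4FA6BB01.
Digit sum: 13+4+15+10+6+11+11+0+1 = 71.

71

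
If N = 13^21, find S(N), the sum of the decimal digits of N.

13^21 = 247064529073450392704413
Sum of its 24 digits: 91.

91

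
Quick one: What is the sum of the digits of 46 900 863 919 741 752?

81

4+6+9+0+0+8+6+3+9+1+9+7+4+1+7+5+2 = 81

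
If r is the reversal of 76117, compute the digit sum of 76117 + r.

Reversal of 76117 is 71167; 76117 + 71167 = 147284.
Digit sum of 147284: 1+4+7+2+8+4 = 26.

26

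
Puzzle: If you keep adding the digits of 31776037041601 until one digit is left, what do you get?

1

3+1+7+7+6+0+3+7+0+4+1+6+0+1 = 46
4+6 = 10
1+0 = 1
(Equivalently, 31776037041601 mod 9 = 1.)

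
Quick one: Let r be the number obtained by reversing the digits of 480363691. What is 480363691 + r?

Reverse of 480363691 is 196363084.
480363691 + 196363084 = 676726775

676726775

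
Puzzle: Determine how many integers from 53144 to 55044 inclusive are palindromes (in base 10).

The integers in [53144, 55044] that are palindromes (in base 10): 53235, 53335, 53435, 53535, 53635, 53735, …, 54845, 54945.
18 qualify.

18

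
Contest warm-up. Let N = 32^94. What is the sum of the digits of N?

32^94 = 3048582568667961163458591044719888970457615373696260889510895468384152088691177363398736428772941378085768487423248655171335913749304966119424
Sum of its 142 digits: 706.

706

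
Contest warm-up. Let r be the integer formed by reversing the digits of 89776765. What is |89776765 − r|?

Reverse of 89776765 is 56767798.
|89776765 − 56767798| = 33008967

33008967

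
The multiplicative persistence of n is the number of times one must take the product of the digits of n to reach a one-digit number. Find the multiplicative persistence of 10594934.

1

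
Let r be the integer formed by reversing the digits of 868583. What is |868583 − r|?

482715

Reverse of 868583 is 385868.
|868583 − 385868| = 482715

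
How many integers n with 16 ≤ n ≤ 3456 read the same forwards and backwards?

The integers in [16, 3456] that read the same forwards and backwards: 22, 33, 44, 55, 66, 77, …, 3333, 3443.
123 qualify.

123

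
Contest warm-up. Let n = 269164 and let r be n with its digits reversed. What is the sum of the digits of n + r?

20

Reversal of 269164 is 461962; 269164 + 461962 = 731126.
Digit sum of 731126: 7+3+1+1+2+6 = 20.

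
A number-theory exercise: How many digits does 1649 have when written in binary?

1649 in base 2 is 11001110001, which has 11 digits.

11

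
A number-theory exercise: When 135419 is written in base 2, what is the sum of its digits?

135419 in base 2 is 100001000011111011.
Digit sum: 1+0+0+0+0+1+0+0+0+0+1+1+1+1+1+0+1+1 = 9.

9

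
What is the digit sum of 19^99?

541

19^99 = 3950085484118525497024052097529573238897049443942607252543835470215867415609371393307890303310063934009000876624970111349493579
Sum of its 127 digits: 541.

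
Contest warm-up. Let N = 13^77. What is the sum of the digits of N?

403

13^77 = 59379717571748521322244885951525396909802021751143365394748435217661338449728339899133
Sum of its 86 digits: 403.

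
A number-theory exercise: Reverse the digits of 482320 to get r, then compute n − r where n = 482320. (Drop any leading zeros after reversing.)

459036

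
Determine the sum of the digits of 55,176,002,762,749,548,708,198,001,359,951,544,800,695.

185

5+5+1+7+6+0+0+2+7+6+2+7+4+9+5+4+8+7+0+8+1+9+8+0+0+1+3+5+9+9+5+1+5+4+4+8+0+0+6+9+5 = 185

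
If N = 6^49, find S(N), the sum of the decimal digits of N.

162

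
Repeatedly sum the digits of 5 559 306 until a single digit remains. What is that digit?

5+5+5+9+3+0+6 = 33
3+3 = 6

6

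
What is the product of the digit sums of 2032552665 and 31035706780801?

1764

S(2032552665) = 2+0+3+2+5+5+2+6+6+5 = 36.
S(31035706780801) = 3+1+0+3+5+7+0+6+7+8+0+8+0+1 = 49.
36 · 49 = 1764.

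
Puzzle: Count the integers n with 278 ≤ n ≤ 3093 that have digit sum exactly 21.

The integers in [278, 3093] that have digit sum exactly 21: 399, 489, 498, 579, 588, 597, …, 2982, 2991.
109 qualify.

109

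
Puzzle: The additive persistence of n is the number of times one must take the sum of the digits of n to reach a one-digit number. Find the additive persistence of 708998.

708998 → 41 → 5 (2 steps)

2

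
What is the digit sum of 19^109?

19^109 = 24218235827108619536177258655689905274733087906973668975273015474087845429471321842394188336521448527266621220099983995505013875436008159779
Sum of its 140 digits: 658.

658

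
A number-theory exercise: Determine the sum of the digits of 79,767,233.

44

7+9+7+6+7+2+3+3 = 44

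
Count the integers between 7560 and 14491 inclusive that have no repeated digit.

The integers in [7560, 14491] that have no repeated digit: 7560, 7561, 7562, 7563, 7564, 7568, …, 14397, 14398.
2331 qualify.

2331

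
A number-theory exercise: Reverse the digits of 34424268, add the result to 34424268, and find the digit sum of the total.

30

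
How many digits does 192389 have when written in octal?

6

192389 in base 8 is 567605, which has 6 digits.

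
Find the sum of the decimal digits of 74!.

378

74! = 330788544151938641225953028221253782145683251820934971170611926835411235700971565459250872320000000000000000
Sum of its 108 digits: 378.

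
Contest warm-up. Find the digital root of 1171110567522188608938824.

1+1+7+1+1+1+0+5+6+7+5+2+2+1+8+8+6+0+8+9+3+8+8+2+4 = 104
1+0+4 = 5

5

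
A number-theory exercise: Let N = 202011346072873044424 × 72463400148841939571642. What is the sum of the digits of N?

202011346072873044424 × 72463400148841939571642 = 14638429005084789132278710724690590996624208
Sum of its 44 digits: 197.

197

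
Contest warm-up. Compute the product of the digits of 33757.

2205

3×3×7×5×7 = 2205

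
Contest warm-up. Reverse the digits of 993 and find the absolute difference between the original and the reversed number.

594

Reverse of 993 is 399.
|993 − 399| = 594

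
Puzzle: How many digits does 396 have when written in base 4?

396 in base 4 is 12030, which has 5 digits.

5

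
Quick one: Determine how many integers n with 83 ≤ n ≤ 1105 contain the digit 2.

273

The integers in [83, 1105] that contain the digit 2: 92, 102, 112, 120, 121, 122, …, 1092, 1102.
273 qualify.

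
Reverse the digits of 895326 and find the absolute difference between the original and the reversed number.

Reverse of 895326 is 623598.
|895326 − 623598| = 271728

271728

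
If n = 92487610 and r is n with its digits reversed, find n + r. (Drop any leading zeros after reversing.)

Reverse of 92487610 is 1678429.
92487610 + 1678429 = 94166039

94166039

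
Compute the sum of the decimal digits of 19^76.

19^76 = 15320525866625537218795287885453358331658339579878215123638114580638887246697219368252185386738481
Sum of its 98 digits: 478.

478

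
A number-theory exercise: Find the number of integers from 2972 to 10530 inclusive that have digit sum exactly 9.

The integers in [2972, 10530] that have digit sum exactly 9: 3006, 3015, 3024, 3033, 3042, 3051, …, 10521, 10530.
123 qualify.

123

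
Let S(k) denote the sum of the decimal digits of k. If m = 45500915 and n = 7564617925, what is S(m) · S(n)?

S(45500915) = 4+5+5+0+0+9+1+5 = 29.
S(7564617925) = 7+5+6+4+6+1+7+9+2+5 = 52.
29 · 52 = 1508.

1508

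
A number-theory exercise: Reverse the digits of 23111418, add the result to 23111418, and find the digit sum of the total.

Reversal of 23111418 is 81411132; 23111418 + 81411132 = 104522550.
Digit sum of 104522550: 1+0+4+5+2+2+5+5+0 = 24.

24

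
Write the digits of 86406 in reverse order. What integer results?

60468

Reversing 86406 gives 60468.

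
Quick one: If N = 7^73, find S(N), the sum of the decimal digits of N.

277

7^73 = 49221735352184872959961855190338177606846542622561400857262407
Sum of its 62 digits: 277.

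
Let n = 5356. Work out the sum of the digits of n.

19

5+3+5+6 = 19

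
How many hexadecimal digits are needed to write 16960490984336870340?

16

16960490984336870340 in base 16 is EB5FC4B0919D4BC4, which has 16 digits.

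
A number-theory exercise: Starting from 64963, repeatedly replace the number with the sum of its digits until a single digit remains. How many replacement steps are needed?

64963 → 28 → 10 → 1 (3 steps)

3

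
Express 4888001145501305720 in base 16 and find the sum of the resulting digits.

125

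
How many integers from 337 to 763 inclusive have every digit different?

316

The integers in [337, 763] that have every digit different: 340, 341, 342, 345, 346, 347, …, 762, 763.
316 qualify.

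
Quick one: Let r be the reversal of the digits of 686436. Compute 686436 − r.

51750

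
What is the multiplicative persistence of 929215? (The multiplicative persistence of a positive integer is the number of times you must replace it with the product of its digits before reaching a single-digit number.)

2

929215 → 1620 → 0 (2 steps)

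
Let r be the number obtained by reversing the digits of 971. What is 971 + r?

Reverse of 971 is 179.
971 + 179 = 1150

1150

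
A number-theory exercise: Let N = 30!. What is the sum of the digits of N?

30! = 265252859812191058636308480000000
Sum of its 33 digits: 117.

117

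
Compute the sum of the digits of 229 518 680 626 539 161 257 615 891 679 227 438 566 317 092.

2+2+9+5+1+8+6+8+0+6+2+6+5+3+9+1+6+1+2+5+7+6+1+5+8+9+1+6+7+9+2+2+7+4+3+8+5+6+6+3+1+7+0+9+2 = 211

211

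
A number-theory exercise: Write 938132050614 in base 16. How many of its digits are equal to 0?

1

938132050614 in base 16 is DA6D0712B6.
The digit 0 appears 1 time.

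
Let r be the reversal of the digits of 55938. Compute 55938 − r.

Reverse of 55938 is 83955.
55938 − 83955 = -28017

-28017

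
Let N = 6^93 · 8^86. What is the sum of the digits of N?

666

6^93 · 8^86 = 1080948907646330475443813222532487394022606909722948202233731157370299349506358556826507809312275900722952057086593759678806135396951332245316780949504
Sum of its 151 digits: 666.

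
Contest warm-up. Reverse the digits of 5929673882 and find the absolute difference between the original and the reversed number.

3045904587

Reverse of 5929673882 is 2883769295.
|5929673882 − 2883769295| = 3045904587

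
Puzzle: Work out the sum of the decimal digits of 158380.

1+5+8+3+8+0 = 25

25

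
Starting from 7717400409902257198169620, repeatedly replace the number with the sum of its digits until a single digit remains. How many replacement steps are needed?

2

7717400409902257198169620 → 106 → 7 (2 steps)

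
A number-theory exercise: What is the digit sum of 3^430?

900

3^430 = 14525782246983536034855161109683669991596791359872003040559706366419642084429701840751350156979879812492031968558443634536059520162376755326522152623614004701935006338791410425475271334803677037795227206649
Sum of its 206 digits: 900.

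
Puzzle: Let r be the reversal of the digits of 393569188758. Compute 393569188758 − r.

Reverse of 393569188758 is 857881965393.
393569188758 − 857881965393 = -464312776635

-464312776635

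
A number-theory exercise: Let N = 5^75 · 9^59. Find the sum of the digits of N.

468

5^75 · 9^59 = 5285162953412690432508890846763741717902488996561501856521940329318616502707328663746011443436145782470703125
Sum of its 109 digits: 468.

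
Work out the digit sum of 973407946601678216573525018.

9+7+3+4+0+7+9+4+6+6+0+1+6+7+8+2+1+6+5+7+3+5+2+5+0+1+8 = 122

122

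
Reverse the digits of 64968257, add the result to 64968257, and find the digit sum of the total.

Reversal of 64968257 is 75286946; 64968257 + 75286946 = 140255203.
Digit sum of 140255203: 1+4+0+2+5+5+2+0+3 = 22.

22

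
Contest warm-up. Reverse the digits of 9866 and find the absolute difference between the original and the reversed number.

Reverse of 9866 is 6689.
|9866 − 6689| = 3177

3177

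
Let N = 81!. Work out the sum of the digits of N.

486

81! = 5797126020747367985879734231578109105412357244731625958745865049716390179693892056256184534249745940480000000000000000000
Sum of its 121 digits: 486.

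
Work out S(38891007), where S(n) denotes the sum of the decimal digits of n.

3+8+8+9+1+0+0+7 = 36

36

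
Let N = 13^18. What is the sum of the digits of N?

13^18 = 112455406951957393129
Sum of its 21 digits: 91.

91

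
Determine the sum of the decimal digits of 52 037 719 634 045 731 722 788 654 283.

129

5+2+0+3+7+7+1+9+6+3+4+0+4+5+7+3+1+7+2+2+7+8+8+6+5+4+2+8+3 = 129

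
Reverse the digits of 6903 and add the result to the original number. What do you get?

9999

Reverse of 6903 is 3096.
6903 + 3096 = 9999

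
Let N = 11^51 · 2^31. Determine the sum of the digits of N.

11^51 · 2^31 = 277304430682311343762275861441627263502688151363053700018864128
Sum of its 63 digits: 241.

241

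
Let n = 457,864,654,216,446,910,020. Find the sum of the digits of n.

4+5+7+8+6+4+6+5+4+2+1+6+4+4+6+9+1+0+0+2+0 = 84

84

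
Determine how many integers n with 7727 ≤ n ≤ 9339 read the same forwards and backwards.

The integers in [7727, 9339] that read the same forwards and backwards: 7777, 7887, 7997, 8008, 8118, 8228, …, 9229, 9339.
17 qualify.

17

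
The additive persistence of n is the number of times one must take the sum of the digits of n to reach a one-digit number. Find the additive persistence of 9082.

9082 → 19 → 10 → 1 (3 steps)

3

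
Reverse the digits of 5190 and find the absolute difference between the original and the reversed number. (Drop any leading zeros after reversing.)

4275

Reverse of 5190 is 915.
|5190 − 915| = 4275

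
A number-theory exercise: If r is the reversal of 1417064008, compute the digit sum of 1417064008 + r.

44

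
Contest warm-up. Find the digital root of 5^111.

8

The digital root of n equals n mod 9 (or 9 when 9 | n), so we need 5^111 mod 9.
5^111 ≡ 8 (mod 9), so the digital root is 8.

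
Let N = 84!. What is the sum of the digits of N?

84! = 3314240134565353266999387579130131288000666286242049487118846032383059131291716864129885722968716753156177920000000000000000000
Sum of its 127 digits: 477.

477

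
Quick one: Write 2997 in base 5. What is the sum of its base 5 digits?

17

2997 in base 5 is 43442.
Digit sum: 4+3+4+4+2 = 17.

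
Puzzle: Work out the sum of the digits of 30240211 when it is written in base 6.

21

30240211 in base 6 is 3000052551.
Digit sum: 3+0+0+0+0+5+2+5+5+1 = 21.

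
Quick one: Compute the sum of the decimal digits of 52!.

52! = 80658175170943878571660636856403766975289505440883277824000000000000
Sum of its 68 digits: 279.

279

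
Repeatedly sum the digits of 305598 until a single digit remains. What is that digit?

3

3+0+5+5+9+8 = 30
3+0 = 3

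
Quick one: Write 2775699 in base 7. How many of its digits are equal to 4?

1

2775699 in base 7 is 32410263.
The digit 4 appears 1 time.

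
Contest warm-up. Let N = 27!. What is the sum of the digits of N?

108

27! = 10888869450418352160768000000
Sum of its 29 digits: 108.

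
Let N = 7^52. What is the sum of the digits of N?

196

7^52 = 88124787089723195184393736687912818113311201
Sum of its 44 digits: 196.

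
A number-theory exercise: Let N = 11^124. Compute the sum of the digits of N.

619

11^124 = 1357353476561849937427520199681492097231976065318997729695477395105372610650488384370543193682515126029745934323188174458941797841
Sum of its 130 digits: 619.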